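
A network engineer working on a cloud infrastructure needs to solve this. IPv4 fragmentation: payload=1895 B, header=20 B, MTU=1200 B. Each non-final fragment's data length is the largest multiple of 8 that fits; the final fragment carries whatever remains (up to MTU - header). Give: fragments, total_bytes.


Max data per non-final fragment = floor((MTU - header)/8)*8 = floor((1200 - 20)/8)*8 = floor(1180/8)*8 = 1176 B
Final fragment needs no 8-byte alignment: it can carry up to MTU - header = 1180 B
Non-final fragments needed = ceil((payload - 1180) / 1176) = ceil(715/1176) = ceil(0.6080) = 1
Number of fragments = 1 + 1 = 2
Fragment sizes (data): 1 * 1176 B + 719 B (last, 719 <= 1180 OK)
Total bytes sent = payload + n_frags * header = 1895 + 2*20 = 1895 + 40 = 1935 B

2, 1935


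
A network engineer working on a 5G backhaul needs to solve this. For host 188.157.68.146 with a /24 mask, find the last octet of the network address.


Given: IP = 188.157.68.146, prefix = /24
Subnet mask = 255.255.255.0
Last octet of IP: 146
Last octet of mask: 0
Network last octet = 146 AND 0 = 0

0


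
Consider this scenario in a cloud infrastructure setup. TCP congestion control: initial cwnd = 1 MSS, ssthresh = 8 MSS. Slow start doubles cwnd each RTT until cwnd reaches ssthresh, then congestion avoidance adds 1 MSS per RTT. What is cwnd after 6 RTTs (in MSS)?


RTT 0: cwnd = 1 MSS (initial)
RTT 1: cwnd = 2 MSS (slow start, doubled)
RTT 2: cwnd = 4 MSS (slow start, doubled)
RTT 3: cwnd = 8 MSS (slow start, doubled)
RTT 4: cwnd = 9 MSS (congestion avoidance, +1)
RTT 5: cwnd = 10 MSS (congestion avoidance, +1)
RTT 6: cwnd = 11 MSS (congestion avoidance, +1)

11


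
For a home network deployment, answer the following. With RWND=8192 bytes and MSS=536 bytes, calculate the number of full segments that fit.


Given: RWND = 8192 bytes, MSS = 536 bytes
Full segments = floor(RWND / MSS)
Full segments = floor(8192 / 536)
Full segments = floor(15.2836) = 15

15


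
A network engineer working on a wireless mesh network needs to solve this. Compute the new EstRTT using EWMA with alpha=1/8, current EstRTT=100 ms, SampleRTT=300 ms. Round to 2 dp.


Given: EstRTT = 100 ms, SampleRTT = 300 ms, alpha = 1/8
New EstRTT = (1 - alpha) * EstRTT + alpha * SampleRTT
(7/8) * 100 = 87.5
(1/8) * 300 = 37.5
New EstRTT = 87.5 + 37.5 = 125 ms -> 125.00 ms (2 dp)

125.00


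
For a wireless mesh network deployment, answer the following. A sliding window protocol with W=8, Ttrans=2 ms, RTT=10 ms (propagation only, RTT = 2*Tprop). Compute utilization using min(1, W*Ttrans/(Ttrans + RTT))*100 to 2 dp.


Given: W = 8, Ttrans = 2 ms, RTT = 10 ms (= 2 * Tprop, Tprop = 5 ms)
Cycle time = Ttrans + RTT = 2 + 10 = 12 ms (first packet sent until its ACK returns)
W * Ttrans = 8 * 2 = 16 ms of sending per cycle
W * Ttrans / (Ttrans + RTT) = 16 / 12 = 1.333333
U = min(1, 1.333333) = 1.000000
U% = 100.00%

100.00


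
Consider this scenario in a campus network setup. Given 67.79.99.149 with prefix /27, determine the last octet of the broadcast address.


Given: IP = 67.79.99.149, prefix = /27
Host bits = 32 - 27 = 5
Network last octet = 149 AND mask = 128
Host part size = 2^5 - 1 = 31
Broadcast last octet = 128 OR 31 = 159

159


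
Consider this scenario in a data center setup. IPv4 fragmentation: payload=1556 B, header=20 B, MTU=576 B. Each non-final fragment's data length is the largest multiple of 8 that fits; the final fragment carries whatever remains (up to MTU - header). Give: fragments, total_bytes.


Max data per non-final fragment = floor((MTU - header)/8)*8 = floor((576 - 20)/8)*8 = floor(556/8)*8 = 552 B
Final fragment needs no 8-byte alignment: it can carry up to MTU - header = 556 B
Non-final fragments needed = ceil((payload - 556) / 552) = ceil(1000/552) = ceil(1.8116) = 2
Number of fragments = 2 + 1 = 3
Fragment sizes (data): 2 * 552 B + 452 B (last, 452 <= 556 OK)
Total bytes sent = payload + n_frags * header = 1556 + 3*20 = 1556 + 60 = 1616 B

3, 1616


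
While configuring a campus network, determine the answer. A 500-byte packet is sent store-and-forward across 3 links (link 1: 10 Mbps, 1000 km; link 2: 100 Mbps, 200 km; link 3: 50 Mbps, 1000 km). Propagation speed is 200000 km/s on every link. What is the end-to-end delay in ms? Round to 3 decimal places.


Packet = 500 bytes = 4000 bits. Store-and-forward: sum (t_trans + t_prop) per link.
Link 1: t_trans = 4000/(10*10^6) s = 0.4000 ms; t_prop = 1000/200000 s = 5.0000 ms; subtotal = 5.4000 ms
Link 2: t_trans = 4000/(100*10^6) s = 0.0400 ms; t_prop = 200/200000 s = 1.0000 ms; subtotal = 1.0400 ms
Link 3: t_trans = 4000/(50*10^6) s = 0.0800 ms; t_prop = 1000/200000 s = 5.0000 ms; subtotal = 5.0800 ms
End-to-end = 5.4000 + 1.0400 + 5.0800 = 11.5200 ms -> 11.520 ms (3 dp)

11.520


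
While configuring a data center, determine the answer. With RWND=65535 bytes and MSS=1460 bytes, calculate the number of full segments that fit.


Given: RWND = 65535 bytes, MSS = 1460 bytes
Full segments = floor(RWND / MSS)
Full segments = floor(65535 / 1460)
Full segments = floor(44.887) = 44

44


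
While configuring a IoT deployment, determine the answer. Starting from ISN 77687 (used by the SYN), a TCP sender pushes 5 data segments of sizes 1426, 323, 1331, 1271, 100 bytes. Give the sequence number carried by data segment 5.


The SYN occupies sequence number ISN = 77687, so the first data byte is ISN + 1 = 77688.
SEQ of data segment i = (ISN + 1) + sum of payload sizes of segments 1..i-1.
Segment 1: SEQ = 77688, payload = 1426 bytes
Segment 2: SEQ = 79114, payload = 323 bytes
Segment 3: SEQ = 79437, payload = 1331 bytes
Segment 4: SEQ = 80768, payload = 1271 bytes
Segment 5: SEQ = 82039, payload = 100 bytes
SEQ of segment 5 = 77688 + 1426 + 323 + 1331 + 1271 = 82039

82039


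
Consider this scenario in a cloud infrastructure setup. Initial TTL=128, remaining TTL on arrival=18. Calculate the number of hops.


Given: initial TTL = 128, received TTL = 18
Hops = initial TTL - received TTL
Hops = 128 - 18 = 110

110


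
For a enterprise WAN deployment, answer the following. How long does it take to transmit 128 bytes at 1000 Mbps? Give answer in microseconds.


Given: packet = 128 bytes, bandwidth = 1000 Mbps
Packet in bits = 128 * 8 = 1024 bits
Bandwidth = 1000 * 10^6 = 1000000000 bps
Time = 1024 / 1000000000 seconds
Time in us = 1024 * 10^6 / 1000000000 = 1.024

1.024


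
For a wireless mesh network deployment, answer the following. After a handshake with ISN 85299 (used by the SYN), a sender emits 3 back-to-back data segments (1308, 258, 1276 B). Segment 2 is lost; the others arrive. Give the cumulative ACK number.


SYN uses sequence number 85299; first data byte = ISN + 1 = 85300.
Segment 1: SEQ = 85300, len = 1308 B, covers [85300, 86607]
Segment 2: SEQ = 86608, len = 258 B, covers [86608, 86865] [LOST]
Segment 3: SEQ = 86866, len = 1276 B, covers [86866, 88141]
In-order data received: bytes [85300, 86607] (segments 1..1).
Segment 2 missing -> gap begins at byte 86608; later segments buffered out of order.
Cumulative ACK = next expected in-order byte = 85300 + 1308 = 86608

86608


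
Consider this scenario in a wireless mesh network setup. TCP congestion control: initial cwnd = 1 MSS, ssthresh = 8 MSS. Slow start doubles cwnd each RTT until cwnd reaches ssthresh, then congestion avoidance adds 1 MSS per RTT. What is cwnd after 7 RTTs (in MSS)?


RTT 0: cwnd = 1 MSS (initial)
RTT 1: cwnd = 2 MSS (slow start, doubled)
RTT 2: cwnd = 4 MSS (slow start, doubled)
RTT 3: cwnd = 8 MSS (slow start, doubled)
RTT 4: cwnd = 9 MSS (congestion avoidance, +1)
RTT 5: cwnd = 10 MSS (congestion avoidance, +1)
RTT 6: cwnd = 11 MSS (congestion avoidance, +1)
RTT 7: cwnd = 12 MSS (congestion avoidance, +1)

12


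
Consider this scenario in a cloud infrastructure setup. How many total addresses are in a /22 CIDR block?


Given: CIDR prefix /22
Host bits = 32 - 22 = 10
Total addresses = 2^10 = 1024

1024


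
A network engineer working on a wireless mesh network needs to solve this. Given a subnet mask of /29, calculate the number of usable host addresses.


Given: subnet mask /29
Host bits = 32 - 29 = 3
Total addresses = 2^3 = 8
Usable hosts = 8 - 2 (network + broadcast) = 6

6


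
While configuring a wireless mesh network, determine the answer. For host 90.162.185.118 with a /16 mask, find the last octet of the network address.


Given: IP = 90.162.185.118, prefix = /16
Subnet mask = 255.255.0.0
Last octet of IP: 118
Last octet of mask: 0
Network last octet = 118 AND 0 = 0

0


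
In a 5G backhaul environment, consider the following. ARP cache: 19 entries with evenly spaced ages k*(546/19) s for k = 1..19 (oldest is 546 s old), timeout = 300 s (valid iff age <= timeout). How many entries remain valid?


Ages are k * 546/19 s for k = 1..19 (spacing = 28.7368 s).
Entry k is valid iff k * 546/19 <= 300 iff k <= 19 * 300 / 546 = 10.4396
n_valid = floor(10.4396) = 10
(n_stale = 19 - 10 = 9)

10


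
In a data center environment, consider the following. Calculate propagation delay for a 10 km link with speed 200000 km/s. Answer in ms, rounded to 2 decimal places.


Given: distance = 10 km, speed = 200000 km/s
Delay = distance / speed = 10 / 200000 seconds
Delay in ms = 10 * 1000 / 200000
Delay = 0.0500 ms
Rounded to 2 dp = 0.05 ms

0.05


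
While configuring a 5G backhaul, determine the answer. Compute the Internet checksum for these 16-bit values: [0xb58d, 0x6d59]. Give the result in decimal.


Given words: [0xb58d, 0x6d59]
Step 1: Sum all words
Raw sum = 46477 + 27993 = 74470
Step 2: Fold carry: (8934 + 1) = 8935
One's complement = ~8935 & 0xFFFF = 56600

56600


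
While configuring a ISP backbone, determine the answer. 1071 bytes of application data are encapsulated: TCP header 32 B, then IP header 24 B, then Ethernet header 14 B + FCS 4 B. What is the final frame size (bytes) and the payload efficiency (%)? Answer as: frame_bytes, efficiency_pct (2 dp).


TCP segment = 1071 + 32 = 1103 B
IP packet = 1103 + 24 = 1127 B
Ethernet frame = 1127 + 14 + 4 = 1145 B
Efficiency = app / frame = 1071 / 1145 = 0.935371 = 93.5371% -> 93.54% (2 dp)

1145, 93.54


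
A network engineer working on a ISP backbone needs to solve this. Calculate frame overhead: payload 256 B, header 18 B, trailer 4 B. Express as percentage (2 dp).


Given: payload = 256 B, header = 18 B, trailer = 4 B
Overhead bytes = header + trailer = 18 + 4 = 22
Total frame = payload + overhead = 256 + 22 = 278
Overhead % = 22 / 278 * 100 = 7.9137% -> 7.91% (2 dp)

7.91


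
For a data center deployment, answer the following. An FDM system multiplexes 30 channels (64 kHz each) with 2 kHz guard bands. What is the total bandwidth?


Given: 30 channels, 64 kHz each, guard = 2 kHz
Channel bandwidth = 30 * 64 = 1920 kHz
Guard bands = 29 gaps * 2 kHz = 58 kHz
Total = 1920 + 58 = 1978 kHz

1978


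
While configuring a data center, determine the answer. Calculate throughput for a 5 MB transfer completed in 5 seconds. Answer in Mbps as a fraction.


Given: file = 5 MB, time = 5 s
File in Mb = 5 * 8 = 40 Mb
Throughput = 40 / 5 Mbps
Throughput = 8 Mbps

8


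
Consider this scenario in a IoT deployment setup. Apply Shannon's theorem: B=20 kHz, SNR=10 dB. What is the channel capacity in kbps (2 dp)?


Given: B = 20 kHz, SNR = 10 dB
SNR linear = 10^(10/10) = 10
1 + SNR = 11
log2(11) = 3.4594316186
C = 20 * 1000 * 3.4594316186 = 69188.6324 bps
C = 69.188632 kbps -> 69.19 kbps (2 dp)

69.19


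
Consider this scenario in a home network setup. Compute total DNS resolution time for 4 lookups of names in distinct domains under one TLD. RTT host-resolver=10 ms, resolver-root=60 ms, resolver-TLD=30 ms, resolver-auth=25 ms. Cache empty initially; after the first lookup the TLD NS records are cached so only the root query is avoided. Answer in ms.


Lookup 1 (cold cache): local + root + TLD + auth = 10 + 60 + 30 + 25 = 125 ms
Lookups 2..4 (TLD NS cached -> skip root; new domain -> still ask TLD and auth): local + TLD + auth = 10 + 30 + 25 = 65 ms each
Remaining 3 lookups: 3 * 65 = 195 ms
Total = 125 + 195 = 320 ms

320


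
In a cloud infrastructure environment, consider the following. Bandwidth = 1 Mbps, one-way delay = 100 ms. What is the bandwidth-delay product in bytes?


Given: bandwidth = 1 Mbps, delay = 100 ms
BDP in bits = 1 * 10^6 * 100 / 1000
BDP in bits = 100000
BDP in bytes = 100000 / 8 = 12500

12500


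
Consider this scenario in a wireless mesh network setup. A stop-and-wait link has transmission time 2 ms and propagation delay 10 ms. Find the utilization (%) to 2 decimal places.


Given: Ttrans = 2 ms, Tprop = 10 ms
RTT = 2 * Tprop = 2 * 10 = 20 ms
U = Ttrans / (Ttrans + RTT)
U = 2 / (2 + 20)
U = 2 / 22 = 0.090909
U% = 9.09%

9.09


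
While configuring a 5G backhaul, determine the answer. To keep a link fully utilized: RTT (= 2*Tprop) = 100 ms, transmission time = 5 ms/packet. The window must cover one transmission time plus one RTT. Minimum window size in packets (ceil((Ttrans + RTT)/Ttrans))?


Given: Ttrans = 5 ms, RTT = 100 ms (= 2 * Tprop, Tprop = 50 ms)
Time until first ACK returns = Ttrans + RTT = 5 + 100 = 105 ms
Need W * Ttrans >= Ttrans + RTT  ->  W >= (Ttrans + RTT) / Ttrans
(Ttrans + RTT) / Ttrans = 105 / 5 = 21
W_min = ceil(21) = 21

21


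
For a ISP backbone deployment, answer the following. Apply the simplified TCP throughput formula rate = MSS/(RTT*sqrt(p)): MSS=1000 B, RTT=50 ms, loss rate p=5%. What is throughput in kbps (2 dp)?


Given: MSS = 1000 bytes, RTT = 50 ms, loss = 5%
RTT in seconds = 50 / 1000 = 0.05
Loss rate = 5% = 0.05
sqrt(loss) = sqrt(0.05) = 0.223606797750
Throughput (bytes/s) = 1000 / (0.05 * 0.223606797750) = 89442.7191
Throughput (kbps) = 89442.7191 * 8 / 1000 = 715.541753 -> 715.54 kbps (2 dp)

715.54


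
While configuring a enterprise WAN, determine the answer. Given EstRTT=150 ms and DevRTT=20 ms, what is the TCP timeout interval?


Given: EstRTT = 150 ms, DevRTT = 20 ms
Timeout = EstRTT + 4 * DevRTT
4 * DevRTT = 4 * 20 = 80
Timeout = 150 + 80 = 230 ms

230


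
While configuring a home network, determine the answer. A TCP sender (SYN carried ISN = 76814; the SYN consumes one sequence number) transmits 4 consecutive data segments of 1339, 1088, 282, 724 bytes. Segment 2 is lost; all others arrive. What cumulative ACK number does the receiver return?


SYN uses sequence number 76814; first data byte = ISN + 1 = 76815.
Segment 1: SEQ = 76815, len = 1339 B, covers [76815, 78153]
Segment 2: SEQ = 78154, len = 1088 B, covers [78154, 79241] [LOST]
Segment 3: SEQ = 79242, len = 282 B, covers [79242, 79523]
Segment 4: SEQ = 79524, len = 724 B, covers [79524, 80247]
In-order data received: bytes [76815, 78153] (segments 1..1).
Segment 2 missing -> gap begins at byte 78154; later segments buffered out of order.
Cumulative ACK = next expected in-order byte = 76815 + 1339 = 78154

78154


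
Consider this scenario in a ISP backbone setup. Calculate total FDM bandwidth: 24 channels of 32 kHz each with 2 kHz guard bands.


Given: 24 channels, 32 kHz each, guard = 2 kHz
Channel bandwidth = 24 * 32 = 768 kHz
Guard bands = 23 gaps * 2 kHz = 46 kHz
Total = 768 + 46 = 814 kHz

814


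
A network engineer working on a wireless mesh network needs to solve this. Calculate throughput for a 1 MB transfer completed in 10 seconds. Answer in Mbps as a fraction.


Given: file = 1 MB, time = 10 s
File in Mb = 1 * 8 = 8 Mb
Throughput = 8 / 10 Mbps
Throughput = 4/5 Mbps

4/5


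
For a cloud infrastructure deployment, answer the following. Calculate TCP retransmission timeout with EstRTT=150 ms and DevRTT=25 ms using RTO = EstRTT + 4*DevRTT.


Given: EstRTT = 150 ms, DevRTT = 25 ms
Timeout = EstRTT + 4 * DevRTT
4 * DevRTT = 4 * 25 = 100
Timeout = 150 + 100 = 250 ms

250


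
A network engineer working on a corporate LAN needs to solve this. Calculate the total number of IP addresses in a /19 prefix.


Given: CIDR prefix /19
Host bits = 32 - 19 = 13
Total addresses = 2^13 = 8192

8192


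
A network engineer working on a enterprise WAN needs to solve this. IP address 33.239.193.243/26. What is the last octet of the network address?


Given: IP = 33.239.193.243, prefix = /26
Subnet mask = 255.255.255.192
Last octet of IP: 243
Last octet of mask: 192
Network last octet = 243 AND 192 = 192

192


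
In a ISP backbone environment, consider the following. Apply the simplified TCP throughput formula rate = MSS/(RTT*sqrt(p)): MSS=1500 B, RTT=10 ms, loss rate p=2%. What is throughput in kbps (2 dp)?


Given: MSS = 1500 bytes, RTT = 10 ms, loss = 2%
RTT in seconds = 10 / 1000 = 0.01
Loss rate = 2% = 0.02
sqrt(loss) = sqrt(0.02) = 0.141421356237
Throughput (bytes/s) = 1500 / (0.01 * 0.141421356237) = 1060660.1718
Throughput (kbps) = 1060660.1718 * 8 / 1000 = 8485.281374 -> 8485.28 kbps (2 dp)

8485.28


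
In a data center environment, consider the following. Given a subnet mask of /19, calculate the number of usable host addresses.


Given: subnet mask /19
Host bits = 32 - 19 = 13
Total addresses = 2^13 = 8192
Usable hosts = 8192 - 2 (network + broadcast) = 8190

8190


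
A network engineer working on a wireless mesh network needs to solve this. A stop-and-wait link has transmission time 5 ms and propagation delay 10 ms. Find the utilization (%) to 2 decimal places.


Given: Ttrans = 5 ms, Tprop = 10 ms
RTT = 2 * Tprop = 2 * 10 = 20 ms
U = Ttrans / (Ttrans + RTT)
U = 5 / (5 + 20)
U = 5 / 25 = 0.2
U% = 20.00%

20.00


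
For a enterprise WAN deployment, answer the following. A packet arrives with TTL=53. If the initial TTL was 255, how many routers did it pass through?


Given: initial TTL = 255, received TTL = 53
Hops = initial TTL - received TTL
Hops = 255 - 53 = 202

202


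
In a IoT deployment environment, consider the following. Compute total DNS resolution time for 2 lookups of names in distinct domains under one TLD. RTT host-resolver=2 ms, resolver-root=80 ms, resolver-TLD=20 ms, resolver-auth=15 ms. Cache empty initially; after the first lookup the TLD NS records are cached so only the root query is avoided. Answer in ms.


Lookup 1 (cold cache): local + root + TLD + auth = 2 + 80 + 20 + 15 = 117 ms
Lookups 2..2 (TLD NS cached -> skip root; new domain -> still ask TLD and auth): local + TLD + auth = 2 + 20 + 15 = 37 ms each
Remaining 1 lookups: 1 * 37 = 37 ms
Total = 117 + 37 = 154 ms

154


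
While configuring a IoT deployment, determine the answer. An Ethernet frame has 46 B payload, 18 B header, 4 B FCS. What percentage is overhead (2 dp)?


Given: payload = 46 B, header = 18 B, trailer = 4 B
Overhead bytes = header + trailer = 18 + 4 = 22
Total frame = payload + overhead = 46 + 22 = 68
Overhead % = 22 / 68 * 100 = 32.3529% -> 32.35% (2 dp)

32.35


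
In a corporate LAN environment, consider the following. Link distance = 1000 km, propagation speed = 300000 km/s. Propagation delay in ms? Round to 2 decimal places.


Given: distance = 1000 km, speed = 300000 km/s
Delay = distance / speed = 1000 / 300000 seconds
Delay in ms = 1000 * 1000 / 300000
Delay = 3.3333 ms
Rounded to 2 dp = 3.33 ms

3.33


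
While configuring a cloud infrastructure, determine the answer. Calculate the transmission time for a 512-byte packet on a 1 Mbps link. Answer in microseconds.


Given: packet = 512 bytes, bandwidth = 1 Mbps
Packet in bits = 512 * 8 = 4096 bits
Bandwidth = 1 * 10^6 = 1000000 bps
Time = 4096 / 1000000 seconds
Time in us = 4096 * 10^6 / 1000000 = 4096

4096


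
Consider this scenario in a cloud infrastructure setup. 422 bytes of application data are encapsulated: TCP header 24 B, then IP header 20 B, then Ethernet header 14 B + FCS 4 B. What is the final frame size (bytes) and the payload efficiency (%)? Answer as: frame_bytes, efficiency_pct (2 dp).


TCP segment = 422 + 24 = 446 B
IP packet = 446 + 20 = 466 B
Ethernet frame = 466 + 14 + 4 = 484 B
Efficiency = app / frame = 422 / 484 = 0.871901 = 87.1901% -> 87.19% (2 dp)

484, 87.19


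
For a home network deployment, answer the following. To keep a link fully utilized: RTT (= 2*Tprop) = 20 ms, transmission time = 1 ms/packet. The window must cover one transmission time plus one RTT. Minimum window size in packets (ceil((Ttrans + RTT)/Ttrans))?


Given: Ttrans = 1 ms, RTT = 20 ms (= 2 * Tprop, Tprop = 10 ms)
Time until first ACK returns = Ttrans + RTT = 1 + 20 = 21 ms
Need W * Ttrans >= Ttrans + RTT  ->  W >= (Ttrans + RTT) / Ttrans
(Ttrans + RTT) / Ttrans = 21 / 1 = 21
W_min = ceil(21) = 21

21


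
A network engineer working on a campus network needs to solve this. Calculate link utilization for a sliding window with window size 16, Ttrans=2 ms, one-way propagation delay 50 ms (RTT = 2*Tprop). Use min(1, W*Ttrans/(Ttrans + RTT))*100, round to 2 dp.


Given: W = 16, Ttrans = 2 ms, RTT = 100 ms (= 2 * Tprop, Tprop = 50 ms)
Cycle time = Ttrans + RTT = 2 + 100 = 102 ms (first packet sent until its ACK returns)
W * Ttrans = 16 * 2 = 32 ms of sending per cycle
W * Ttrans / (Ttrans + RTT) = 32 / 102 = 0.313725
U = min(1, 0.313725) = 0.313725
U% = 31.37%

31.37


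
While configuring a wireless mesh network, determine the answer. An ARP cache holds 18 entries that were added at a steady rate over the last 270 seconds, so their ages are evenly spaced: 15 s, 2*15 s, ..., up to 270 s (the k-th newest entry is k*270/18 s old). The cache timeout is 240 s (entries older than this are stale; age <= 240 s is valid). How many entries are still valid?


Ages are k * 270/18 s for k = 1..18 (spacing = 15.0000 s).
Entry k is valid iff k * 270/18 <= 240 iff k <= 18 * 240 / 270 = 16.0000
n_valid = floor(16.0000) = 16
(n_stale = 18 - 16 = 2)

16


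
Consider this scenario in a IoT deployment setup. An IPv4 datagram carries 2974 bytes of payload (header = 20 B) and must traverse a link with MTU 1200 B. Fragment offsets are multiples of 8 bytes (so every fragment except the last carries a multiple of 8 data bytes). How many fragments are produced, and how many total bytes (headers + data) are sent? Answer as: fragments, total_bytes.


Max data per non-final fragment = floor((MTU - header)/8)*8 = floor((1200 - 20)/8)*8 = floor(1180/8)*8 = 1176 B
Final fragment needs no 8-byte alignment: it can carry up to MTU - header = 1180 B
Non-final fragments needed = ceil((payload - 1180) / 1176) = ceil(1794/1176) = ceil(1.5255) = 2
Number of fragments = 2 + 1 = 3
Fragment sizes (data): 2 * 1176 B + 622 B (last, 622 <= 1180 OK)
Total bytes sent = payload + n_frags * header = 2974 + 3*20 = 2974 + 60 = 3034 B

3, 3034


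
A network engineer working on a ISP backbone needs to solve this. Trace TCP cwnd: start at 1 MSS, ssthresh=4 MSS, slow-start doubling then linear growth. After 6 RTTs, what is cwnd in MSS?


RTT 0: cwnd = 1 MSS (initial)
RTT 1: cwnd = 2 MSS (slow start, doubled)
RTT 2: cwnd = 4 MSS (slow start, doubled)
RTT 3: cwnd = 5 MSS (congestion avoidance, +1)
RTT 4: cwnd = 6 MSS (congestion avoidance, +1)
RTT 5: cwnd = 7 MSS (congestion avoidance, +1)
RTT 6: cwnd = 8 MSS (congestion avoidance, +1)

8


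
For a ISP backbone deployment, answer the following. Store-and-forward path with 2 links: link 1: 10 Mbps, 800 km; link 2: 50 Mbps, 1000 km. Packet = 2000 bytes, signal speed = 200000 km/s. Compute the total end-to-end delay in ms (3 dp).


Packet = 2000 bytes = 16000 bits. Store-and-forward: sum (t_trans + t_prop) per link.
Link 1: t_trans = 16000/(10*10^6) s = 1.6000 ms; t_prop = 800/200000 s = 4.0000 ms; subtotal = 5.6000 ms
Link 2: t_trans = 16000/(50*10^6) s = 0.3200 ms; t_prop = 1000/200000 s = 5.0000 ms; subtotal = 5.3200 ms
End-to-end = 5.6000 + 5.3200 = 10.9200 ms -> 10.920 ms (3 dp)

10.920


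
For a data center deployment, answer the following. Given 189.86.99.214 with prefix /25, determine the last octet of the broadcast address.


Given: IP = 189.86.99.214, prefix = /25
Host bits = 32 - 25 = 7
Network last octet = 214 AND mask = 128
Host part size = 2^7 - 1 = 127
Broadcast last octet = 128 OR 127 = 255

255


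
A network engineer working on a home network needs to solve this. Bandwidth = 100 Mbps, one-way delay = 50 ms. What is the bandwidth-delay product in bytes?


Given: bandwidth = 100 Mbps, delay = 50 ms
BDP in bits = 100 * 10^6 * 50 / 1000
BDP in bits = 5000000
BDP in bytes = 5000000 / 8 = 625000

625000


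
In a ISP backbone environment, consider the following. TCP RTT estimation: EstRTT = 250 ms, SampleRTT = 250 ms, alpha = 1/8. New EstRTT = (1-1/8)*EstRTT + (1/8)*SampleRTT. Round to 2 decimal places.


Given: EstRTT = 250 ms, SampleRTT = 250 ms, alpha = 1/8
New EstRTT = (1 - alpha) * EstRTT + alpha * SampleRTT
(7/8) * 250 = 218.75
(1/8) * 250 = 31.25
New EstRTT = 218.75 + 31.25 = 250 ms -> 250.00 ms (2 dp)

250.00


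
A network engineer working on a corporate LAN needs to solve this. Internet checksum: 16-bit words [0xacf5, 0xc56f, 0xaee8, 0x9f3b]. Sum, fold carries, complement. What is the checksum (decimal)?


Given words: [0xacf5, 0xc56f, 0xaee8, 0x9f3b]
Step 1: Sum all words
Raw sum = 44277 + 50543 + 44776 + 40763 = 180359
Step 2: Fold carry: (49287 + 2) = 49289
One's complement = ~49289 & 0xFFFF = 16246

16246


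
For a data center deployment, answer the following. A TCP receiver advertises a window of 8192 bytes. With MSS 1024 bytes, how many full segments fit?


Given: RWND = 8192 bytes, MSS = 1024 bytes
Full segments = floor(RWND / MSS)
Full segments = floor(8192 / 1024)
Full segments = floor(8.0) = 8

8


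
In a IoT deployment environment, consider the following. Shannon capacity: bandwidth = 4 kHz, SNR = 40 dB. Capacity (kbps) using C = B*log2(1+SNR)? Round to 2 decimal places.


Given: B = 4 kHz, SNR = 40 dB
SNR linear = 10^(40/10) = 10000
1 + SNR = 10001
log2(10001) = 13.2878566418
C = 4 * 1000 * 13.2878566418 = 53151.4266 bps
C = 53.151427 kbps -> 53.15 kbps (2 dp)

53.15


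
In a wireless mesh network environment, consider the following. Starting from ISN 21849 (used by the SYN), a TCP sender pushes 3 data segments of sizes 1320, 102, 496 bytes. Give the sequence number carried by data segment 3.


The SYN occupies sequence number ISN = 21849, so the first data byte is ISN + 1 = 21850.
SEQ of data segment i = (ISN + 1) + sum of payload sizes of segments 1..i-1.
Segment 1: SEQ = 21850, payload = 1320 bytes
Segment 2: SEQ = 23170, payload = 102 bytes
Segment 3: SEQ = 23272, payload = 496 bytes
SEQ of segment 3 = 21850 + 1320 + 102 = 23272

23272


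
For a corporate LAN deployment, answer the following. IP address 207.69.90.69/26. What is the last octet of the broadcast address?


Given: IP = 207.69.90.69, prefix = /26
Host bits = 32 - 26 = 6
Network last octet = 69 AND mask = 64
Host part size = 2^6 - 1 = 63
Broadcast last octet = 64 OR 63 = 127

127


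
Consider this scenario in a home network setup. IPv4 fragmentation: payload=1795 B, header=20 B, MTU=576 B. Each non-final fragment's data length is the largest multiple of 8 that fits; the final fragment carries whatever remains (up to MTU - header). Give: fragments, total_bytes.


Max data per non-final fragment = floor((MTU - header)/8)*8 = floor((576 - 20)/8)*8 = floor(556/8)*8 = 552 B
Final fragment needs no 8-byte alignment: it can carry up to MTU - header = 556 B
Non-final fragments needed = ceil((payload - 556) / 552) = ceil(1239/552) = ceil(2.2446) = 3
Number of fragments = 3 + 1 = 4
Fragment sizes (data): 3 * 552 B + 139 B (last, 139 <= 556 OK)
Total bytes sent = payload + n_frags * header = 1795 + 4*20 = 1795 + 80 = 1875 B

4, 1875


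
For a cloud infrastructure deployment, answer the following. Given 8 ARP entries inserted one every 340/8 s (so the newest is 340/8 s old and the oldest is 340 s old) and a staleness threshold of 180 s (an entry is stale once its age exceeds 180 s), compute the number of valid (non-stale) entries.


Ages are k * 340/8 s for k = 1..8 (spacing = 42.5000 s).
Entry k is valid iff k * 340/8 <= 180 iff k <= 8 * 180 / 340 = 4.2353
n_valid = floor(4.2353) = 4
(n_stale = 8 - 4 = 4)

4


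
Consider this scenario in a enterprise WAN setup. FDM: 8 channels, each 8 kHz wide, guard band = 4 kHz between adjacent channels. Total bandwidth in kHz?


Given: 8 channels, 8 kHz each, guard = 4 kHz
Channel bandwidth = 8 * 8 = 64 kHz
Guard bands = 7 gaps * 4 kHz = 28 kHz
Total = 64 + 28 = 92 kHz

92


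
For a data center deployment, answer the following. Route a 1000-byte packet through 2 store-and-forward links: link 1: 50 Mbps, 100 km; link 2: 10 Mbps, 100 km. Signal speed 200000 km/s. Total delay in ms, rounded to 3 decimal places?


Packet = 1000 bytes = 8000 bits. Store-and-forward: sum (t_trans + t_prop) per link.
Link 1: t_trans = 8000/(50*10^6) s = 0.1600 ms; t_prop = 100/200000 s = 0.5000 ms; subtotal = 0.6600 ms
Link 2: t_trans = 8000/(10*10^6) s = 0.8000 ms; t_prop = 100/200000 s = 0.5000 ms; subtotal = 1.3000 ms
End-to-end = 0.6600 + 1.3000 = 1.9600 ms -> 1.960 ms (3 dp)

1.960


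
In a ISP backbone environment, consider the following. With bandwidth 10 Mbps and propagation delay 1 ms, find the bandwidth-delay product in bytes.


Given: bandwidth = 10 Mbps, delay = 1 ms
BDP in bits = 10 * 10^6 * 1 / 1000
BDP in bits = 10000
BDP in bytes = 10000 / 8 = 1250

1250


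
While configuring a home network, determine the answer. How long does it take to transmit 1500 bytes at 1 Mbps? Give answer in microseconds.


Given: packet = 1500 bytes, bandwidth = 1 Mbps
Packet in bits = 1500 * 8 = 12000 bits
Bandwidth = 1 * 10^6 = 1000000 bps
Time = 12000 / 1000000 seconds
Time in us = 12000 * 10^6 / 1000000 = 12000

12000


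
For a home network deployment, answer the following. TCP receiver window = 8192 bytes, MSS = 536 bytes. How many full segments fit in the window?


Given: RWND = 8192 bytes, MSS = 536 bytes
Full segments = floor(RWND / MSS)
Full segments = floor(8192 / 536)
Full segments = floor(15.2836) = 15

15


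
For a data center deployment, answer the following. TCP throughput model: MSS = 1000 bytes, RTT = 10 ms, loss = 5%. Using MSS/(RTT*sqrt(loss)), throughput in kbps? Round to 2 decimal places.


Given: MSS = 1000 bytes, RTT = 10 ms, loss = 5%
RTT in seconds = 10 / 1000 = 0.01
Loss rate = 5% = 0.05
sqrt(loss) = sqrt(0.05) = 0.223606797750
Throughput (bytes/s) = 1000 / (0.01 * 0.223606797750) = 447213.5955
Throughput (kbps) = 447213.5955 * 8 / 1000 = 3577.708764 -> 3577.71 kbps (2 dp)

3577.71


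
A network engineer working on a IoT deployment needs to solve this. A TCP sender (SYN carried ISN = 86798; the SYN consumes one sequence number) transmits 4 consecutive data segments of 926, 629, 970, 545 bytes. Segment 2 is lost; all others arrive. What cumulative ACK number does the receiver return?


SYN uses sequence number 86798; first data byte = ISN + 1 = 86799.
Segment 1: SEQ = 86799, len = 926 B, covers [86799, 87724]
Segment 2: SEQ = 87725, len = 629 B, covers [87725, 88353] [LOST]
Segment 3: SEQ = 88354, len = 970 B, covers [88354, 89323]
Segment 4: SEQ = 89324, len = 545 B, covers [89324, 89868]
In-order data received: bytes [86799, 87724] (segments 1..1).
Segment 2 missing -> gap begins at byte 87725; later segments buffered out of order.
Cumulative ACK = next expected in-order byte = 86799 + 926 = 87725

87725


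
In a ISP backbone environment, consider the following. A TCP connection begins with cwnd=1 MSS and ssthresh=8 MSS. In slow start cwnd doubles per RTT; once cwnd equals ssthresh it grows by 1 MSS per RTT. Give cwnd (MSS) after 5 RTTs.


RTT 0: cwnd = 1 MSS (initial)
RTT 1: cwnd = 2 MSS (slow start, doubled)
RTT 2: cwnd = 4 MSS (slow start, doubled)
RTT 3: cwnd = 8 MSS (slow start, doubled)
RTT 4: cwnd = 9 MSS (congestion avoidance, +1)
RTT 5: cwnd = 10 MSS (congestion avoidance, +1)

10


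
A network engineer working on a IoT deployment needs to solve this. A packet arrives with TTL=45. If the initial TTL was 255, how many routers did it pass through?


Given: initial TTL = 255, received TTL = 45
Hops = initial TTL - received TTL
Hops = 255 - 45 = 210

210


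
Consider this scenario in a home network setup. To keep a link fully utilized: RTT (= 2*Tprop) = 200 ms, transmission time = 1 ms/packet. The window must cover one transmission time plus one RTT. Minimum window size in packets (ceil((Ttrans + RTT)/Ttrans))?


Given: Ttrans = 1 ms, RTT = 200 ms (= 2 * Tprop, Tprop = 100 ms)
Time until first ACK returns = Ttrans + RTT = 1 + 200 = 201 ms
Need W * Ttrans >= Ttrans + RTT  ->  W >= (Ttrans + RTT) / Ttrans
(Ttrans + RTT) / Ttrans = 201 / 1 = 201
W_min = ceil(201) = 201

201


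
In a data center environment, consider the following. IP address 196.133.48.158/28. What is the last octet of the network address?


Given: IP = 196.133.48.158, prefix = /28
Subnet mask = 255.255.255.240
Last octet of IP: 158
Last octet of mask: 240
Network last octet = 158 AND 240 = 144

144


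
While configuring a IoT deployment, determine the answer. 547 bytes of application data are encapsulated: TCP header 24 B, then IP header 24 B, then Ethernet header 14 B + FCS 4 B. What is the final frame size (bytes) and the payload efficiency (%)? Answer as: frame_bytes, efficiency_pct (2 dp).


TCP segment = 547 + 24 = 571 B
IP packet = 571 + 24 = 595 B
Ethernet frame = 595 + 14 + 4 = 613 B
Efficiency = app / frame = 547 / 613 = 0.892333 = 89.2333% -> 89.23% (2 dp)

613, 89.23


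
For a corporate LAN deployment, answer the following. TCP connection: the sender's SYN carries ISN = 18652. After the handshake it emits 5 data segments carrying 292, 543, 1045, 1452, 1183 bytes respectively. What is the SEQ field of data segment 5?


The SYN occupies sequence number ISN = 18652, so the first data byte is ISN + 1 = 18653.
SEQ of data segment i = (ISN + 1) + sum of payload sizes of segments 1..i-1.
Segment 1: SEQ = 18653, payload = 292 bytes
Segment 2: SEQ = 18945, payload = 543 bytes
Segment 3: SEQ = 19488, payload = 1045 bytes
Segment 4: SEQ = 20533, payload = 1452 bytes
Segment 5: SEQ = 21985, payload = 1183 bytes
SEQ of segment 5 = 18653 + 292 + 543 + 1045 + 1452 = 21985

21985


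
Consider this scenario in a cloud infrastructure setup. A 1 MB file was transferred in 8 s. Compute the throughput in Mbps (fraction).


Given: file = 1 MB, time = 8 s
File in Mb = 1 * 8 = 8 Mb
Throughput = 8 / 8 Mbps
Throughput = 1 Mbps

1


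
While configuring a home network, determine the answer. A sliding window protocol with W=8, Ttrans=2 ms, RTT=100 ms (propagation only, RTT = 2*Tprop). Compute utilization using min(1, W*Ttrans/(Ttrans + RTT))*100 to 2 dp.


Given: W = 8, Ttrans = 2 ms, RTT = 100 ms (= 2 * Tprop, Tprop = 50 ms)
Cycle time = Ttrans + RTT = 2 + 100 = 102 ms (first packet sent until its ACK returns)
W * Ttrans = 8 * 2 = 16 ms of sending per cycle
W * Ttrans / (Ttrans + RTT) = 16 / 102 = 0.156863
U = min(1, 0.156863) = 0.156863
U% = 15.69%

15.69


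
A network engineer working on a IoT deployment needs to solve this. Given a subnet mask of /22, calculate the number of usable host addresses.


Given: subnet mask /22
Host bits = 32 - 22 = 10
Total addresses = 2^10 = 1024
Usable hosts = 1024 - 2 (network + broadcast) = 1022

1022


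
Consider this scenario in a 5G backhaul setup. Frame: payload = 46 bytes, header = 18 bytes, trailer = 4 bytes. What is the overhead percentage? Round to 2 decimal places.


Given: payload = 46 B, header = 18 B, trailer = 4 B
Overhead bytes = header + trailer = 18 + 4 = 22
Total frame = payload + overhead = 46 + 22 = 68
Overhead % = 22 / 68 * 100 = 32.3529% -> 32.35% (2 dp)

32.35


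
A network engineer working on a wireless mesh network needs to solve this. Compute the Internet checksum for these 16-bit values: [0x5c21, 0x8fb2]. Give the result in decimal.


Given words: [0x5c21, 0x8fb2]
Step 1: Sum all words
Raw sum = 23585 + 36786 = 60371
One's complement = ~60371 & 0xFFFF = 5164

5164


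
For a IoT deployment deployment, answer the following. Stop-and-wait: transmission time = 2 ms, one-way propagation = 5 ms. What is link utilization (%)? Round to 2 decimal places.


Given: Ttrans = 2 ms, Tprop = 5 ms
RTT = 2 * Tprop = 2 * 5 = 10 ms
U = Ttrans / (Ttrans + RTT)
U = 2 / (2 + 10)
U = 2 / 12 = 0.166667
U% = 16.67%

16.67


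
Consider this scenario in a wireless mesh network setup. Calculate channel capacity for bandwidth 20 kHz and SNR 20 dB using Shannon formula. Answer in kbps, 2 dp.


Given: B = 20 kHz, SNR = 20 dB
SNR linear = 10^(20/10) = 100
1 + SNR = 101
log2(101) = 6.6582114828
C = 20 * 1000 * 6.6582114828 = 133164.2297 bps
C = 133.164230 kbps -> 133.16 kbps (2 dp)

133.16


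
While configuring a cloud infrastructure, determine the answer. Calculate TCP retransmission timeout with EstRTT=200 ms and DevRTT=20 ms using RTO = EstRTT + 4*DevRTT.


Given: EstRTT = 200 ms, DevRTT = 20 ms
Timeout = EstRTT + 4 * DevRTT
4 * DevRTT = 4 * 20 = 80
Timeout = 200 + 80 = 280 ms

280


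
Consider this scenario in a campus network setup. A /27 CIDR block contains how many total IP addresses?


Given: CIDR prefix /27
Host bits = 32 - 27 = 5
Total addresses = 2^5 = 32

32


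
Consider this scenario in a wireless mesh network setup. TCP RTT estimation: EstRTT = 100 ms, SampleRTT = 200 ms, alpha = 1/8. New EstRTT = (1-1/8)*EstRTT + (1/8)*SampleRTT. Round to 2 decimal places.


Given: EstRTT = 100 ms, SampleRTT = 200 ms, alpha = 1/8
New EstRTT = (1 - alpha) * EstRTT + alpha * SampleRTT
(7/8) * 100 = 87.5
(1/8) * 200 = 25
New EstRTT = 87.5 + 25 = 112.5 ms -> 112.50 ms (2 dp)

112.50


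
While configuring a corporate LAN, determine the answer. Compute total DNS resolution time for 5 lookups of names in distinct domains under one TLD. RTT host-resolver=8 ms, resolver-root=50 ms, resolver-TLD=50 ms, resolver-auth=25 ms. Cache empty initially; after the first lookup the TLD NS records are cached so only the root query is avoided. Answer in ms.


Lookup 1 (cold cache): local + root + TLD + auth = 8 + 50 + 50 + 25 = 133 ms
Lookups 2..5 (TLD NS cached -> skip root; new domain -> still ask TLD and auth): local + TLD + auth = 8 + 50 + 25 = 83 ms each
Remaining 4 lookups: 4 * 83 = 332 ms
Total = 133 + 332 = 465 ms

465


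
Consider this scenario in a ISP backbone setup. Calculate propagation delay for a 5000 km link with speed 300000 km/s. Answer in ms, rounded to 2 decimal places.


Given: distance = 5000 km, speed = 300000 km/s
Delay = distance / speed = 5000 / 300000 seconds
Delay in ms = 5000 * 1000 / 300000
Delay = 16.6667 ms
Rounded to 2 dp = 16.67 ms

16.67


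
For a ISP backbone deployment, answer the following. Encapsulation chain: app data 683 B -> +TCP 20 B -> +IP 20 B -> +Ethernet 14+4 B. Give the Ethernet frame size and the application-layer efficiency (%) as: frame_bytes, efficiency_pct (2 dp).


TCP segment = 683 + 20 = 703 B
IP packet = 703 + 20 = 723 B
Ethernet frame = 723 + 14 + 4 = 741 B
Efficiency = app / frame = 683 / 741 = 0.921727 = 92.1727% -> 92.17% (2 dp)

741, 92.17


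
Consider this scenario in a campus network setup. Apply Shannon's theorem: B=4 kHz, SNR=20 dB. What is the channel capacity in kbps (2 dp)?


Given: B = 4 kHz, SNR = 20 dB
SNR linear = 10^(20/10) = 100
1 + SNR = 101
log2(101) = 6.6582114828
C = 4 * 1000 * 6.6582114828 = 26632.8459 bps
C = 26.632846 kbps -> 26.63 kbps (2 dp)

26.63


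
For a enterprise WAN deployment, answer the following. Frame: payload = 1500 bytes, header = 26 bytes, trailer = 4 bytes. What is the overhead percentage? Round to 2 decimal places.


Given: payload = 1500 B, header = 26 B, trailer = 4 B
Overhead bytes = header + trailer = 26 + 4 = 30
Total frame = payload + overhead = 1500 + 30 = 1530
Overhead % = 30 / 1530 * 100 = 1.9608% -> 1.96% (2 dp)

1.96


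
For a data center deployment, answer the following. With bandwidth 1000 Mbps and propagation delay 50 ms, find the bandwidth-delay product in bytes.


Given: bandwidth = 1000 Mbps, delay = 50 ms
BDP in bits = 1000 * 10^6 * 50 / 1000
BDP in bits = 50000000
BDP in bytes = 50000000 / 8 = 6250000

6250000


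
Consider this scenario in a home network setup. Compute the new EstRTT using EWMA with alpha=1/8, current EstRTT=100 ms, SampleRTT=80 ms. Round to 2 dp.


Given: EstRTT = 100 ms, SampleRTT = 80 ms, alpha = 1/8
New EstRTT = (1 - alpha) * EstRTT + alpha * SampleRTT
(7/8) * 100 = 87.5
(1/8) * 80 = 10
New EstRTT = 87.5 + 10 = 97.5 ms -> 97.50 ms (2 dp)

97.50
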